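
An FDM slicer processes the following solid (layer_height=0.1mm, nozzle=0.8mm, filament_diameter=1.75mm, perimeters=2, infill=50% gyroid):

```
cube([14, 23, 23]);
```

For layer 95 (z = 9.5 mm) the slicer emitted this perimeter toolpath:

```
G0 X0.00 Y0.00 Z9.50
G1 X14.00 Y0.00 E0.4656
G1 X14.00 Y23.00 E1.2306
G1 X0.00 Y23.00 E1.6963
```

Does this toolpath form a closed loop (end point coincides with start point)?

no

Start point (G0): (0.00, 0.00). End point (last G1): the path does not return to the start — open.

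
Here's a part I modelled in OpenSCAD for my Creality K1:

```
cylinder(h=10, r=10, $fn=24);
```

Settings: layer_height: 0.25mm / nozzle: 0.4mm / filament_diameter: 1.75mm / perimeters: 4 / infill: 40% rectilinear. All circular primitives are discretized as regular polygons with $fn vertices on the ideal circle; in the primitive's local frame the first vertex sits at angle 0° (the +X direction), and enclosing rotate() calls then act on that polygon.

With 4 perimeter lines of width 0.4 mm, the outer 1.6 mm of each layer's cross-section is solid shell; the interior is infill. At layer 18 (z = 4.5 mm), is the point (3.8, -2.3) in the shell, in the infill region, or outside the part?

infill

At z = 4.5 mm: the cylinder: section is a regular 24-gon, circumradius r=10. Overall, the cross-section is a single solid region. The nearest boundary edge runs (7.07, -7.07)→(8.66, -5.00); distance from the point to it = 5.50 mm. The point is inside the cross-section and 5.50 mm from the nearest boundary — more than the 1.6 mm shell width (4 × 0.4), so it's in the infill interior.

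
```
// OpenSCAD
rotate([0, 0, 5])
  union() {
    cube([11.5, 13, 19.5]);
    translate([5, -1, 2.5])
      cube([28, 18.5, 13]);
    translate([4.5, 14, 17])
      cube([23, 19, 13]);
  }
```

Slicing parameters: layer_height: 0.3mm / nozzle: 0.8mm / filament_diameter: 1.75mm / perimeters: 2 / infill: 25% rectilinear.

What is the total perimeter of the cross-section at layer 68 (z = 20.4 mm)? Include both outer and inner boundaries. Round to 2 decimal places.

84.00 mm

At z = 20.4 mm: the cube is not intersected at this z (z outside [0, 19.5]); the cube at (5, -1) is absent (z outside [2.5, 15.5]); the 23×19 cube at (4.5, 14) contributes its full rectangle (perimeter 84.00 mm); Merging all regions: only the 23×19 cube at (4.5, 14) is present, so the union is just that shape — boundary = 84.00 mm; (whole slice rotated 5° about Z — lengths, areas and connectivity unchanged). Overall, the cross-section is a single solid region. Total boundary length (outer) = 84.00 mm.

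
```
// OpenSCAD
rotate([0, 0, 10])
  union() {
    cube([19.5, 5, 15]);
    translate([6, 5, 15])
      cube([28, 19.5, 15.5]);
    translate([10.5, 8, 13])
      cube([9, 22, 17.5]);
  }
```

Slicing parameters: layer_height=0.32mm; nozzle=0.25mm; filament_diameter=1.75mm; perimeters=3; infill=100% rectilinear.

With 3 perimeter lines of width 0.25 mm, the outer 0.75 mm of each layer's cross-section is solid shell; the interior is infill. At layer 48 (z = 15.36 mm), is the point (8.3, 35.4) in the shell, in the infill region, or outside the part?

At z = 15.36 mm: the cube is not intersected at this z (z outside [0, 15]); the cube at (6, 5) is present — its section is the full 28×19.5 rectangle; the 9×22 cube at (10.5, 8) contributes its full rectangle; Taking the union: the regions partially overlap (shared area 148.50 mm²), so overlapping operands fuse into one piece — 1 connected region; (rotated 10° about Z; rotation is an isometry so areas/perimeters/island counts are preserved). Overall, the cross-section is a single solid region. Undo the 10° rotation: the query point maps to (14.321, 33.421) in the un-rotated model frame. The nearest boundary edge runs (10.50, 30.00)→(19.50, 30.00); distance from the point to it = 3.42 mm. The point is not inside any of the regions above, so it lies outside the cross-section (3.42 mm from the nearest boundary).

outside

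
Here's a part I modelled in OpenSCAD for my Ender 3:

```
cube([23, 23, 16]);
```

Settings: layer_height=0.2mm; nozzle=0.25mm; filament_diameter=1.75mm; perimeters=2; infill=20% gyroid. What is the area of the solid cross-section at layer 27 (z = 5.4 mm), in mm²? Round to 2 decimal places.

529.00 mm²

At z = 5.4 mm: the 23×23 cube contributes its full rectangle (area 529.00 mm²). Overall, the cross-section is a single solid region. Net area = 529.00 mm².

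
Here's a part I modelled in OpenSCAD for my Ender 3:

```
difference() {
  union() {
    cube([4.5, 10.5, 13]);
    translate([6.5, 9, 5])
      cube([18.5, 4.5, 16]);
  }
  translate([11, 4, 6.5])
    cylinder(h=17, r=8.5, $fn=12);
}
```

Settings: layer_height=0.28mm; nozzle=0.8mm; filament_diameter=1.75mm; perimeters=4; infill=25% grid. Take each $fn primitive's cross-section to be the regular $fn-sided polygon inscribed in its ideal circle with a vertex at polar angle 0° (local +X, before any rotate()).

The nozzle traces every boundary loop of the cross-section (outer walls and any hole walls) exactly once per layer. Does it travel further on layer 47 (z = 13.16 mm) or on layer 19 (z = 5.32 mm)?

layer 19 (z = 5.32 mm)

Layer 47 (z = 13.16): the cube is not intersected at this z (z outside [0, 13]); the cube at (6.5, 9) (footprint 18.5×4.5) is included at this height (perimeter 46.00 mm); Combining (union): only the 18.5×4.5 cube at (6.5, 9) is present, so the union is just that shape — boundary = 46.00 mm; the r=8.5 cylinder at (11, 4) contributes a regular 12-gon of circumradius 8.5 (perimeter = 2·12·8.500·sin(180°/12) = 52.80 mm); Subtracting the remaining from the first: starting from the result so far, the r=8.5 cylinder at (11, 4) partially overlaps it — only the 28.26 mm² overlap (of its 216.75 mm²) is removed, clipping the outline — boundary = 45.27 mm. So its perimeter = 45.27 mm. Layer 19 (z = 5.32): the cube is present — its section is the full 4.5×10.5 rectangle (perimeter 30.00 mm); the cube at (6.5, 9) is present — its section is the full 18.5×4.5 rectangle (perimeter 46.00 mm); Combining (union): the 2 present regions are separate (no shared area or edge), so areas and boundary lengths simply add and each stays a separate island — boundary = 76.00 mm; the cylinder at (11, 4) is absent (z outside [6.5, 23.5]); Taking the first minus the rest: none of the subtracted shapes is present at this height, so that combined region is unchanged — boundary = 76.00 mm. So its perimeter = 76.00 mm. Layer 19 is larger (76.00 vs 45.27 mm).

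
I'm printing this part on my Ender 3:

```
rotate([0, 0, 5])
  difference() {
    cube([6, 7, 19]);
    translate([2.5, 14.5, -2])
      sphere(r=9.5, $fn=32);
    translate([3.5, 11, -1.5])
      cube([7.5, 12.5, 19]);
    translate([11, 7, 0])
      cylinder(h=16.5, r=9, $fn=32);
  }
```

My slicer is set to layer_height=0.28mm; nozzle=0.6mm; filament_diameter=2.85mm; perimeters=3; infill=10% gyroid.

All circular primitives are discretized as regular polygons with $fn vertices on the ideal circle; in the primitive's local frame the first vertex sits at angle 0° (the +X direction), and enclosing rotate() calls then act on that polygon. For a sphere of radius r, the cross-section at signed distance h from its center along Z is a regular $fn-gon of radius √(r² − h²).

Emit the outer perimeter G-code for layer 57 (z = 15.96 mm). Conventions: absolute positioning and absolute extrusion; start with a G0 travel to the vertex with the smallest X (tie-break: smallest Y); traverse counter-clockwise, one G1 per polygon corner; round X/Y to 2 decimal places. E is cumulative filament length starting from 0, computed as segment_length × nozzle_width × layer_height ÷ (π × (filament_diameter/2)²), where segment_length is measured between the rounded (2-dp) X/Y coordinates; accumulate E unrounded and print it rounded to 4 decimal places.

G0 X-0.61 Y6.97 Z15.96
G1 X0.00 Y0.00 E0.1843
G1 X5.39 Y0.47 E0.3267
G1 X4.56 Y1.04 E0.3533
G1 X3.33 Y2.30 E0.3996
G1 X2.36 Y3.78 E0.4462
G1 X1.71 Y5.41 E0.4924
G1 X1.38 Y7.15 E0.5391
G1 X-0.61 Y6.97 E0.5917

At z = 15.96 mm: the 6×7 cube contributes its full rectangle; the sphere at (2.5, 14.5) is absent (|z−center|=17.960 > r=9.5); the 7.5×12.5 cube at (3.5, 11) contributes its full rectangle; the r=9 cylinder at (11, 7) gives a regular 32-gon of circumradius 9 (constant along its height); Taking the first minus the rest: starting from the 6×7 cube, the 7.5×12.5 cube at (3.5, 11) misses the remaining region (no effect); the r=9 cylinder at (11, 7) partially overlaps it — only the 20.66 mm² overlap (of its 252.84 mm²) is removed, clipping the outline — 1 connected region; (rotated 5° about Z; rotation is an isometry so areas/perimeters/island counts are preserved). The outline is a single polygon with 8 vertices. Extrusion per mm of travel: 0.6 × 0.28 / (π × 1.425²) = 0.026335. Accumulating E over each segment gives final E = 0.5917.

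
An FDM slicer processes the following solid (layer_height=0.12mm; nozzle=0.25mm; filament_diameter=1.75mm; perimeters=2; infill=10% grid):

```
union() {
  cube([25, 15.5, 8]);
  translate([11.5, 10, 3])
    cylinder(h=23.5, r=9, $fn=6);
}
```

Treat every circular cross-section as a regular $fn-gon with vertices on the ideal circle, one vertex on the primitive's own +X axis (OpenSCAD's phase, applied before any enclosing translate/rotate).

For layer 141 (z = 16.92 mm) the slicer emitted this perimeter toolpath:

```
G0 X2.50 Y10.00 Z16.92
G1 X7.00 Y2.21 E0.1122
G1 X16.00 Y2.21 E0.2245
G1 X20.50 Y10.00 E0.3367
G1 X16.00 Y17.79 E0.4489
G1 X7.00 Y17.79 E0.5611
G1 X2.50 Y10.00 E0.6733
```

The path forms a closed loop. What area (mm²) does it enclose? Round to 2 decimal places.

Apply the shoelace formula to the sequence of (X, Y) vertices; enclosed area = 210.33 mm².

210.33 mm²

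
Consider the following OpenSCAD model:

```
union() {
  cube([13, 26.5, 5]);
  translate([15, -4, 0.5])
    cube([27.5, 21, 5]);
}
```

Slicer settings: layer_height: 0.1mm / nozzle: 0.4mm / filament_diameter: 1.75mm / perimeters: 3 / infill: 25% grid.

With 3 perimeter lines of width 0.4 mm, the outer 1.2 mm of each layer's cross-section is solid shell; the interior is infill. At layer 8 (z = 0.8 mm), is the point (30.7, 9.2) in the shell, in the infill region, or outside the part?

At z = 0.8 mm: the cube is present — its section is the full 13×26.5 rectangle; the cube at (15, -4) is present — its section is the full 27.5×21 rectangle; Combining (union): the 2 present regions are separate (no shared area or edge), so areas and boundary lengths simply add and each stays a separate island — 2 connected regions. Overall, the cross-section has 2 separate islands. The nearest boundary edge runs (15.00, 17.00)→(42.50, 17.00); distance from the point to it = 7.80 mm. (Shell/infill is judged within the island containing the point — the largest one.) The point is inside the cross-section and 7.80 mm from the nearest boundary — more than the 1.2 mm shell width (3 × 0.4), so it's in the infill interior.

infill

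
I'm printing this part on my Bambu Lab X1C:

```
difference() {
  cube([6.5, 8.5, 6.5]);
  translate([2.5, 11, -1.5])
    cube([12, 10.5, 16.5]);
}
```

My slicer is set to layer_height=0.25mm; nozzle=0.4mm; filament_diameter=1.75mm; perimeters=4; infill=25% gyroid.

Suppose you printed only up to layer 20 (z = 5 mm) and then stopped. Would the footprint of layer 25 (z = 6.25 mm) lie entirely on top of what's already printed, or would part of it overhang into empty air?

Compare the two slices. At z = 5: the cube (footprint 6.5×8.5) is included at this height (area 55.25 mm²); the cube at (2.5, 11) is present — its section is the full 12×10.5 rectangle (area 126.00 mm²); Subtracting the remaining from the first: starting from the 6.5×8.5 cube (55.25 mm²), the 12×10.5 cube at (2.5, 11) misses the remaining region (no effect) — area = 55.25 mm². At z = 6.25: the cube is present — its section is the full 6.5×8.5 rectangle (area 55.25 mm²); the 12×10.5 cube at (2.5, 11) contributes its full rectangle (area 126.00 mm²); After the difference (first − rest): starting from the 6.5×8.5 cube (55.25 mm²), the 12×10.5 cube at (2.5, 11) misses the remaining region (no effect) — area = 55.25 mm². Checking containment: the cross-section at z = 6.25 is a subset of the cross-section at z = 5.

entirely on top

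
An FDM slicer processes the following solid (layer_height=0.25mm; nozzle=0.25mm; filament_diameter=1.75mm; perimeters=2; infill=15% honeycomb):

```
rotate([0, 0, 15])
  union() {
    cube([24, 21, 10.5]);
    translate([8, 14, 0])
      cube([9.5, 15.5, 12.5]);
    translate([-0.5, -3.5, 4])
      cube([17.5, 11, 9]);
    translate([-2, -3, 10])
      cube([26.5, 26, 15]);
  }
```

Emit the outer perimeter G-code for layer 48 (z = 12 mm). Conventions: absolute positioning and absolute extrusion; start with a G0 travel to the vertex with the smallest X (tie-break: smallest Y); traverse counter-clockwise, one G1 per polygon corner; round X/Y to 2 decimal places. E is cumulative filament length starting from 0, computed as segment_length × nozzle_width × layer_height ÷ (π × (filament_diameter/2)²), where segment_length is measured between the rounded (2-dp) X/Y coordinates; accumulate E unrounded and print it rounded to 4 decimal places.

G0 X-7.88 Y21.70 Z12.00
G1 X-1.16 Y-3.42 E0.6757
G1 X0.29 Y-3.03 E0.7147
G1 X0.42 Y-3.51 E0.7276
G1 X17.33 Y1.02 E1.1825
G1 X17.20 Y1.50 E1.1954
G1 X24.44 Y3.44 E1.3902
G1 X17.71 Y28.56 E2.0659
G1 X10.95 Y26.75 E2.2478
G1 X9.27 Y33.02 E2.4165
G1 X0.09 Y30.57 E2.6633
G1 X1.77 Y24.29 E2.8323
G1 X-7.88 Y21.70 E3.0919

At z = 12 mm: the cube is not intersected at this z (z outside [0, 10.5]); the cube at (8, 14) (footprint 9.5×15.5) is included at this height; the cube at (-0.5, -3.5) is present — its section is the full 17.5×11 rectangle; the cube at (-2, -3) (footprint 26.5×26) is included at this height; Combining (union): the regions partially overlap (shared area 269.25 mm²), so overlapping operands fuse into one piece — 1 connected region; (rotated 15° about Z; rotation is an isometry so areas/perimeters/island counts are preserved). The outline is a single polygon with 12 vertices. Extrusion per mm of travel: 0.25 × 0.25 / (π × 0.875²) = 0.025984. Accumulating E over each segment gives final E = 3.0919.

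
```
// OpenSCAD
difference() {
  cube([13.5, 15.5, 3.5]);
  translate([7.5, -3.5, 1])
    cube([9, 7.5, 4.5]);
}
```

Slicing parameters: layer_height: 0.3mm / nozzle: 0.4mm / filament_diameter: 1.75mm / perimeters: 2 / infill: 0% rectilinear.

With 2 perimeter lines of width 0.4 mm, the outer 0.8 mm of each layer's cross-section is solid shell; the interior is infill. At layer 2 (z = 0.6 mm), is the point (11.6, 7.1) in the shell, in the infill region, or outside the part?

infill

At z = 0.6 mm: the cube (footprint 13.5×15.5) is included at this height; the cube at (7.5, -3.5) is not intersected at this z (z outside [1, 5.5]); Taking the first minus the rest: none of the subtracted shapes is present at this height, so the 13.5×15.5 cube is unchanged — 1 connected region. Overall, the cross-section is a single solid region. The nearest boundary edge runs (13.50, 0.00)→(13.50, 15.50); distance from the point to it = 1.90 mm. The point is inside the cross-section and 1.90 mm from the nearest boundary — more than the 0.8 mm shell width (2 × 0.4), so it's in the infill interior.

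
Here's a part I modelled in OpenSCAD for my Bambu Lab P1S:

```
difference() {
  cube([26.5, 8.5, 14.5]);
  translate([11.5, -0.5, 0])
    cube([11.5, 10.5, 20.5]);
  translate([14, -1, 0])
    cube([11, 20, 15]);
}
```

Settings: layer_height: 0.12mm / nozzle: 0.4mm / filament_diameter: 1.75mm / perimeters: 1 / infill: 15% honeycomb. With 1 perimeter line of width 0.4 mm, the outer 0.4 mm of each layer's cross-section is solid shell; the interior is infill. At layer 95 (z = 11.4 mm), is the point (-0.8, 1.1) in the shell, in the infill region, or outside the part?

outside

At z = 11.4 mm: the 26.5×8.5 cube contributes its full rectangle; the cube at (11.5, -0.5) is present — its section is the full 11.5×10.5 rectangle; the cube at (14, -1) (footprint 11×20) is included at this height; Subtracting the remaining from the first: starting from the 26.5×8.5 cube, the 11.5×10.5 cube at (11.5, -0.5) partially overlaps it — only the 97.75 mm² overlap (of its 120.75 mm²) is removed, clipping the outline; the 11×20 cube at (14, -1) partially overlaps it — only the 17.00 mm² overlap (of its 220.00 mm²) is removed, clipping the outline — 2 connected regions. Overall, the cross-section has 2 separate islands. The nearest boundary edge runs (0.00, 0.00)→(0.00, 8.50); distance from the point to it = 0.80 mm. The point is not inside any of the regions above, so it lies outside the cross-section (0.80 mm from the nearest boundary).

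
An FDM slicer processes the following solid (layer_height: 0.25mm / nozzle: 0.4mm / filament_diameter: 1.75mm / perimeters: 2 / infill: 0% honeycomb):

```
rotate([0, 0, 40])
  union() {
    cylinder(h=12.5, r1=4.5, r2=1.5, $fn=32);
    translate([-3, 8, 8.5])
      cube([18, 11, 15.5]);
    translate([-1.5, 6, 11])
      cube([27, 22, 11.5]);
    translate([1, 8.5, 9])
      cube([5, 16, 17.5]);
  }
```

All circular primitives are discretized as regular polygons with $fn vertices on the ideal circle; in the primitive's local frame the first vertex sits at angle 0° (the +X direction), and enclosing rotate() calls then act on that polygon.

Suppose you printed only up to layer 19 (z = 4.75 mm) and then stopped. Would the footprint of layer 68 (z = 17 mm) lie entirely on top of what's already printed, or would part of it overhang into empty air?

part overhangs

Compare the two slices. At z = 4.75: the cone contributes a regular 32-gon of circumradius 3.360 (interpolated between r1=4.5 and r2=1.5 at t=0.380) (area = (32/2)·3.360²·sin(360°/32) = 35.24 mm²); the cube at (-3, 8) is absent (z outside [8.5, 24]); the cube at (-1.5, 6) is absent (z outside [11, 22.5]); the cube at (1, 8.5) does not reach this height (z outside [9, 26.5]); Taking the union: only the cone is present, so the union is just that shape — area = 35.24 mm²; (rotated 40° about Z; rotation is an isometry so areas/perimeters/island counts are preserved). At z = 17: the cone is not intersected at this z (z outside [0, 12.5]); the 18×11 cube at (-3, 8) contributes its full rectangle (area 198.00 mm²); the cube at (-1.5, 6) (footprint 27×22) is included at this height (area 594.00 mm²); the cube at (1, 8.5) (footprint 5×16) is included at this height (area 80.00 mm²); Combining (union): the regions partially overlap — summed areas 872.00 mm² minus the doubly-counted overlap 261.50 mm² gives 610.50 mm² — area = 610.50 mm²; (rotated 40° about Z; rotation is an isometry so areas/perimeters/island counts are preserved). Checking containment: at z = 17 the cross-section extends beyond the z = 4.75 cross-section by about 610.50 mm².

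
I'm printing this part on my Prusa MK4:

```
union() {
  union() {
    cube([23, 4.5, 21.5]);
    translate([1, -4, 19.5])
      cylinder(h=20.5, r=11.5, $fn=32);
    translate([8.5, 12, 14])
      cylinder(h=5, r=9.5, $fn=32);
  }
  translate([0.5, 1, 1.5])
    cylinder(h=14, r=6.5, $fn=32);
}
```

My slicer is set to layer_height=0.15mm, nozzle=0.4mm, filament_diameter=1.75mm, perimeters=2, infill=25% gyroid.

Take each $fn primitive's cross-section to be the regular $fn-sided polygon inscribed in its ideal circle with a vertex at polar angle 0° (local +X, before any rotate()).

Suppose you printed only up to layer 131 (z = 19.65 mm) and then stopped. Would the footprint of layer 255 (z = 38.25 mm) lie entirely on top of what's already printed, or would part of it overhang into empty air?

entirely on top

Compare the two slices. At z = 19.65: the 23×4.5 cube contributes its full rectangle (area 103.50 mm²); the r=11.5 cylinder at (1, -4) gives a regular 32-gon of circumradius 11.5 (constant along its height) (area = (32/2)·11.500²·sin(360°/32) = 412.81 mm²); the cylinder at (8.5, 12) is absent (z outside [14, 19]); Merging all regions: the regions partially overlap — summed areas 516.31 mm² minus the doubly-counted overlap 47.18 mm² gives 469.13 mm² — area = 469.13 mm²; the cylinder at (0.5, 1) does not reach this height (z outside [1.5, 15.5]); Taking the union: only the result so far is present, so the union is just that shape — area = 469.13 mm². At z = 38.25: the cube does not reach this height (z outside [0, 21.5]); the r=11.5 cylinder at (1, -4) contributes a regular 32-gon of circumradius 11.5 (area = (32/2)·11.500²·sin(360°/32) = 412.81 mm²); the cylinder at (8.5, 12) does not reach this height (z outside [14, 19]); Combining (union): only the r=11.5 cylinder at (1, -4) is present, so the union is just that shape — area = 412.81 mm²; the cylinder at (0.5, 1) is absent (z outside [1.5, 15.5]); Merging all regions: only the result so far is present, so the union is just that shape — area = 412.81 mm². Checking containment: the cross-section at z = 38.25 is a subset of the cross-section at z = 19.65.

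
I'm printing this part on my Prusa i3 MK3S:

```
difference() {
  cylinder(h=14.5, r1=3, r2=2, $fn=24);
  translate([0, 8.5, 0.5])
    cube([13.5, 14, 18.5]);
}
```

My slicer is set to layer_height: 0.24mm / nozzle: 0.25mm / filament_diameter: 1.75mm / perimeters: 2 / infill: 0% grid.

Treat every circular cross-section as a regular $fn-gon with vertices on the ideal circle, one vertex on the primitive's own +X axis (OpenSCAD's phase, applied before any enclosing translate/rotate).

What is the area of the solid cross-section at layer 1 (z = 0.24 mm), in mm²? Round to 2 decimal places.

27.64 mm²

At z = 0.24 mm: the cone (r1=3→r2=2) has section circumradius 2.983 here — a regular 24-gon (area = (24/2)·2.983²·sin(360°/24) = 27.64 mm²); the cube at (0, 8.5) is absent (z outside [0.5, 19]); Subtracting the remaining from the first: none of the subtracted shapes is present at this height, so the cone is unchanged — area = 27.64 mm². Overall, the cross-section is a single solid region. Net area = 27.64 mm².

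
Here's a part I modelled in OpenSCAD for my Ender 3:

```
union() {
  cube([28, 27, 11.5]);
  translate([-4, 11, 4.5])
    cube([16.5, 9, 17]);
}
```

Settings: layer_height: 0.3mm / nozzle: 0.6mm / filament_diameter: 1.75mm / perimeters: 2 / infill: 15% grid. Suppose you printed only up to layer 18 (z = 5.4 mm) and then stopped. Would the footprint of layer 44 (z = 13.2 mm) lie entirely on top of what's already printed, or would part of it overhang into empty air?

Compare the two slices. At z = 5.4: the cube is present — its section is the full 28×27 rectangle (area 756.00 mm²); the cube at (-4, 11) is present — its section is the full 16.5×9 rectangle (area 148.50 mm²); Combining (union): the regions partially overlap — summed areas 904.50 mm² minus the doubly-counted overlap 112.50 mm² gives 792.00 mm² — area = 792.00 mm². At z = 13.2: the cube does not reach this height (z outside [0, 11.5]); the cube at (-4, 11) is present — its section is the full 16.5×9 rectangle (area 148.50 mm²); Merging all regions: only the 16.5×9 cube at (-4, 11) is present, so the union is just that shape — area = 148.50 mm². Checking containment: the cross-section at z = 13.2 is a subset of the cross-section at z = 5.4.

entirely on top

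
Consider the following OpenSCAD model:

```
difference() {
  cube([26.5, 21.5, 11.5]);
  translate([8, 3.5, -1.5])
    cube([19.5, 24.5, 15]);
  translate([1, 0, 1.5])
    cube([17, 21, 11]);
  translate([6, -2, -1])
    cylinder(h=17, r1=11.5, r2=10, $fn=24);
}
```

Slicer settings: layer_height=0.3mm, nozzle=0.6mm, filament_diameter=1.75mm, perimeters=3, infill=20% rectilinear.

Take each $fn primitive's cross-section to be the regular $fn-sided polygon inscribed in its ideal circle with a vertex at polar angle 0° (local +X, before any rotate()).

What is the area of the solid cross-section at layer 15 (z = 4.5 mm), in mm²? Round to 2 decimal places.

At z = 4.5 mm: the 26.5×21.5 cube contributes its full rectangle (area 569.75 mm²); the cube at (8, 3.5) is present — its section is the full 19.5×24.5 rectangle (area 477.75 mm²); the cube at (1, 0) is present — its section is the full 17×21 rectangle (area 357.00 mm²); the cone at (6, -2) (r1=11.5→r2=10) has section circumradius 11.015 here — a regular 24-gon (area = (24/2)·11.015²·sin(360°/24) = 376.81 mm²); After the difference (first − rest): starting from the 26.5×21.5 cube (569.75 mm²), the 19.5×24.5 cube at (8, 3.5) partially overlaps it — only the 333.00 mm² overlap (of its 477.75 mm²) is removed, clipping the outline; the 17×21 cube at (1, 0) partially overlaps it — only the 182.00 mm² overlap (of its 357.00 mm²) is removed, clipping the outline; the cone at (6, -2) partially overlaps it — only the 7.50 mm² overlap (of its 376.81 mm²) is removed, clipping the outline — area = 47.25 mm². Overall, the cross-section has 2 separate islands. Net area = 47.25 mm².

47.25 mm²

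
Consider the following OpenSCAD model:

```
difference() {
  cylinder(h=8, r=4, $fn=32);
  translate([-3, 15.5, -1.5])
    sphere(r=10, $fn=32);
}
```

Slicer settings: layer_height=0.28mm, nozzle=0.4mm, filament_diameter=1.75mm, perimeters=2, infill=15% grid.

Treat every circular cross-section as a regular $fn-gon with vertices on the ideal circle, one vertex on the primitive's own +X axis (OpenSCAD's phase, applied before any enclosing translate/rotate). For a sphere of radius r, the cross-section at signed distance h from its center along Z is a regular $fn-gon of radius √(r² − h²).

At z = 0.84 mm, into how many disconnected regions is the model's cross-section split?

At z = 0.84 mm: the r=4 cylinder gives a regular 32-gon of circumradius 4 (constant along its height); the r=10 sphere at (-3, 15.5) slices to a regular 32-gon of circumradius 9.722 (√(r²−h²) with h=2.34 from center); Taking the first minus the rest: starting from the r=4 cylinder, the r=10 sphere at (-3, 15.5) misses the remaining region (no effect) — 1 connected region. The result has 1 disconnected region.

1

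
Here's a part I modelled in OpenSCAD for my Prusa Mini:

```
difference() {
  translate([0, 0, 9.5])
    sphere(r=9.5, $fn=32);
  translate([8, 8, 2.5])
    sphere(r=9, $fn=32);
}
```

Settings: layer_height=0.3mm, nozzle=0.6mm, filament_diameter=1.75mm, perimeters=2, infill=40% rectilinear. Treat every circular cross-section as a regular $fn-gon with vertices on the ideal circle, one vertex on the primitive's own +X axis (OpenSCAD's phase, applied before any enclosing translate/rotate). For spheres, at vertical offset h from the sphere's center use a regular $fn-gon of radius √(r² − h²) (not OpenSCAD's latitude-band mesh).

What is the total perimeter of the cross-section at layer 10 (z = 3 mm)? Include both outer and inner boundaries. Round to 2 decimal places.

At z = 3 mm: the r=9.5 sphere slices to a regular 32-gon of circumradius 6.928 (√(r²−h²) with h=6.5 from center) (perimeter = 2·32·6.928·sin(180°/32) = 43.46 mm); the sphere at (8, 8): section is a regular 32-gon, circumradius = √(r²−h²) = √(9²−0.5²) = 8.986 (perimeter = 2·32·8.986·sin(180°/32) = 56.37 mm); Subtracting the remaining from the first: starting from the r=9.5 sphere, the r=9 sphere at (8, 8) partially overlaps it — only the 34.40 mm² overlap (of its 252.06 mm²) is removed, clipping the outline — boundary = 42.61 mm. Overall, the cross-section is a single solid region. Total boundary length (outer) = 42.61 mm.

42.61 mm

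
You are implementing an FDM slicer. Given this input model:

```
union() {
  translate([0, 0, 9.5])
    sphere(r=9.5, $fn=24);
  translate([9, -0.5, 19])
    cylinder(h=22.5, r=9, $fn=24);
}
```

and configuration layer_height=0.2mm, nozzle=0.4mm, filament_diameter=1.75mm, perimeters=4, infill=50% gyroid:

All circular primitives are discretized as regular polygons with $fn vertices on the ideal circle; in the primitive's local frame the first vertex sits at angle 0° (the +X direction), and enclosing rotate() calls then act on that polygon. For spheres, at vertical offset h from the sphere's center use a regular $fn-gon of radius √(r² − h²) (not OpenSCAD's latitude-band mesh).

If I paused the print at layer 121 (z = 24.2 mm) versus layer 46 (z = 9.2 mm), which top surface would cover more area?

Layer 121 (z = 24.2): the sphere does not reach this height (|z−center|=14.700 > r=9.5); the cylinder at (9, -0.5): section is a regular 24-gon, circumradius r=9 (area = (24/2)·9.000²·sin(360°/24) = 251.57 mm²); Combining (union): only the r=9 cylinder at (9, -0.5) is present, so the union is just that shape — area = 251.57 mm². So its area = 251.57 mm². Layer 46 (z = 9.2): the r=9.5 sphere contributes a regular 24-gon of circumradius √(9.5²−0.3²) = 9.495 (area = (24/2)·9.495²·sin(360°/24) = 280.02 mm²); the cylinder at (9, -0.5) is not intersected at this z (z outside [19, 41.5]); Merging all regions: only the r=9.5 sphere is present, so the union is just that shape — area = 280.02 mm². So its area = 280.02 mm². Layer 46 is larger (280.02 vs 251.57 mm²).

layer 46 (z = 9.2 mm)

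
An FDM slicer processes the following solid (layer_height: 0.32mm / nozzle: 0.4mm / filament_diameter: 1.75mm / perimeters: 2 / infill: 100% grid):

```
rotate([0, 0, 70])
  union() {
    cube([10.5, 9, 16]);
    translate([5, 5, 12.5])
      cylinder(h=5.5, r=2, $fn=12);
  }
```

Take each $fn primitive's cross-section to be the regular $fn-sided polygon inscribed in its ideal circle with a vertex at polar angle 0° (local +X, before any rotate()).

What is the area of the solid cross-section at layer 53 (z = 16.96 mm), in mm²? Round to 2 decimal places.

At z = 16.96 mm: the cube is not intersected at this z (z outside [0, 16]); the r=2 cylinder at (5, 5) gives a regular 12-gon of circumradius 2 (constant along its height) (area = (12/2)·2.000²·sin(360°/12) = 12.00 mm²); Taking the union: only the r=2 cylinder at (5, 5) is present, so the union is just that shape — area = 12.00 mm²; (rotated 70° about Z; rotation is an isometry so areas/perimeters/island counts are preserved). Overall, the cross-section is a single solid region. Net area = 12.00 mm².

12.00 mm²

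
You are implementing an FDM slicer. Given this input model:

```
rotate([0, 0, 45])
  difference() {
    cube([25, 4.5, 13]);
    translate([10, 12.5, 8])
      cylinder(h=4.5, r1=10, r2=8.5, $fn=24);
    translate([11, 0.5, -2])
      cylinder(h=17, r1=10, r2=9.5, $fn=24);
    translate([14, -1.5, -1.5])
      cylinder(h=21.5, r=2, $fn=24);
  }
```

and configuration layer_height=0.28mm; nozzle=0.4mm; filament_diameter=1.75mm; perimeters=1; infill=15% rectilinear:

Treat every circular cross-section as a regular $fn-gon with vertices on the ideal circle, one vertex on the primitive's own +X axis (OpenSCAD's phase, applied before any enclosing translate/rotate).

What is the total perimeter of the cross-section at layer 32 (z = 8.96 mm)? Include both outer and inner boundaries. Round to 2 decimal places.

At z = 8.96 mm: the cube is present — its section is the full 25×4.5 rectangle (perimeter 59.00 mm); the cone at (10, 12.5) contributes a regular 24-gon of circumradius 9.680 (interpolated between r1=10 and r2=8.5 at t=0.213) (perimeter = 2·24·9.680·sin(180°/24) = 60.65 mm); the cone at (11, 0.5) contributes a regular 24-gon of circumradius 9.678 (interpolated between r1=10 and r2=9.5 at t=0.645) (perimeter = 2·24·9.678·sin(180°/24) = 60.63 mm); the cylinder at (14, -1.5): section is a regular 24-gon, circumradius r=2 (perimeter = 2·24·2.000·sin(180°/24) = 12.53 mm); After the difference (first − rest): starting from the 25×4.5 cube, the cone at (10, 12.5) partially overlaps it — only the 11.83 mm² overlap (of its 291.02 mm²) is removed, clipping the outline; the cone at (11, 0.5) partially overlaps it — only the 72.50 mm² overlap (of its 290.88 mm²) is removed, clipping the outline; the r=2 cylinder at (14, -1.5) misses the remaining region (no effect) — boundary = 31.62 mm; (whole slice rotated 45° about Z — lengths, areas and connectivity unchanged). Overall, the cross-section has 2 separate islands. Total boundary length (outer) = 31.62 mm.

31.62 mm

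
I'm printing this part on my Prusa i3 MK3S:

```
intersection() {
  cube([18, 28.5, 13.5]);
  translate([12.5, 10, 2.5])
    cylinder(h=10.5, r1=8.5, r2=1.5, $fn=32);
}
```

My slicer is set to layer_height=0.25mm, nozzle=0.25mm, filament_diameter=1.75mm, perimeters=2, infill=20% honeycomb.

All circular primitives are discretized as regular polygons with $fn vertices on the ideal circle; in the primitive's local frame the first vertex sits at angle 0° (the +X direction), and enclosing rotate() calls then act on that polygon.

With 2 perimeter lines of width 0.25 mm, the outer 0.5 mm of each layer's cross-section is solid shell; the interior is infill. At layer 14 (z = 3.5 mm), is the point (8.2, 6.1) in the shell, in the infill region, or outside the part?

infill

At z = 3.5 mm: the cube is present — its section is the full 18×28.5 rectangle; the cone at (12.5, 10) contributes a regular 32-gon of circumradius 7.833 (interpolated between r1=8.5 and r2=1.5 at t=0.095); Taking the intersection: the cone at (12.5, 10) partially overlaps the 18×28.5 cube; clipping to the common part keeps 173.90 mm² — 1 connected region. Overall, the cross-section is a single solid region. The nearest boundary edge runs (6.96, 4.46)→(5.99, 5.65); distance from the point to it = 2.00 mm. The point is inside the cross-section and 2.00 mm from the nearest boundary — more than the 0.5 mm shell width (2 × 0.25), so it's in the infill interior.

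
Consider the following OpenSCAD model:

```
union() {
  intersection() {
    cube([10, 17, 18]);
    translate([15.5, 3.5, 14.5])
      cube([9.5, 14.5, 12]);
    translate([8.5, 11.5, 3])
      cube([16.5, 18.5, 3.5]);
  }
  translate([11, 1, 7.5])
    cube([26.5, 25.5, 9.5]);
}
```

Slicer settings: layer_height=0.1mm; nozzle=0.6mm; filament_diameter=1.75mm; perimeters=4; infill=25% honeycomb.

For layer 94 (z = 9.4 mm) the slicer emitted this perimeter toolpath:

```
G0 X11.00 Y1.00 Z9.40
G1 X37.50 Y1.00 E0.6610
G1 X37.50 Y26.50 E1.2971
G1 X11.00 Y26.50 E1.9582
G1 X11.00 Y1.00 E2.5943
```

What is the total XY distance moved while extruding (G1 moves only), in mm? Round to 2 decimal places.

Sum the Euclidean lengths of each G1 segment: total = 104.00 mm.

104.00 mm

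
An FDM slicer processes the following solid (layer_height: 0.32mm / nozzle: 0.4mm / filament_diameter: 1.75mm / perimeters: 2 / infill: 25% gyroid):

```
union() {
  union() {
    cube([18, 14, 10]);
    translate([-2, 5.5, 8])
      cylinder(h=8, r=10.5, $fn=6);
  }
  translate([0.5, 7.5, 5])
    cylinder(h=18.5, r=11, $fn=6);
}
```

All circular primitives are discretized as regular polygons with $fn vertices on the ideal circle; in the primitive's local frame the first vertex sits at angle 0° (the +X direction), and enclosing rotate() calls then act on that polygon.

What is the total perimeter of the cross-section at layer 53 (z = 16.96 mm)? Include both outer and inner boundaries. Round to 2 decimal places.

At z = 16.96 mm: the cube is not intersected at this z (z outside [0, 10]); the cylinder at (-2, 5.5) is absent (z outside [8, 16]); Merging all regions: nothing is present at this height; the r=11 cylinder at (0.5, 7.5) contributes a regular 6-gon of circumradius 11 (perimeter = 2·6·11.000·sin(180°/6) = 66.00 mm); Combining (union): only the r=11 cylinder at (0.5, 7.5) is present, so the union is just that shape — boundary = 66.00 mm. Overall, the cross-section is a single solid region. Total boundary length (outer) = 66.00 mm.

66.00 mm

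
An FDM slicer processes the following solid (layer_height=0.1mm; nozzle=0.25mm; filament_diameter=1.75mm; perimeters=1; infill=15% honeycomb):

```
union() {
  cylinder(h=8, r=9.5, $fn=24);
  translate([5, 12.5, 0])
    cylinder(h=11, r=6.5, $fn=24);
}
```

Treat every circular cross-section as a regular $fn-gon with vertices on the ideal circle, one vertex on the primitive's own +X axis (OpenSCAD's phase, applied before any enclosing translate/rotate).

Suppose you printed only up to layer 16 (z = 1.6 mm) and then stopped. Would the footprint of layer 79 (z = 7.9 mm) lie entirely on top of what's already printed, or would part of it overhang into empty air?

entirely on top

Compare the two slices. At z = 1.6: the r=9.5 cylinder gives a regular 24-gon of circumradius 9.5 (constant along its height) (area = (24/2)·9.500²·sin(360°/24) = 280.30 mm²); the r=6.5 cylinder at (5, 12.5) gives a regular 24-gon of circumradius 6.5 (constant along its height) (area = (24/2)·6.500²·sin(360°/24) = 131.22 mm²); Combining (union): the regions partially overlap — summed areas 411.52 mm² minus the doubly-counted overlap 13.78 mm² gives 397.74 mm² — area = 397.74 mm². At z = 7.9: the cylinder: section is a regular 24-gon, circumradius r=9.5 (area = (24/2)·9.500²·sin(360°/24) = 280.30 mm²); the cylinder at (5, 12.5): section is a regular 24-gon, circumradius r=6.5 (area = (24/2)·6.500²·sin(360°/24) = 131.22 mm²); Merging all regions: the regions partially overlap — summed areas 411.52 mm² minus the doubly-counted overlap 13.78 mm² gives 397.74 mm² — area = 397.74 mm². Checking containment: the cross-section at z = 7.9 is a subset of the cross-section at z = 1.6.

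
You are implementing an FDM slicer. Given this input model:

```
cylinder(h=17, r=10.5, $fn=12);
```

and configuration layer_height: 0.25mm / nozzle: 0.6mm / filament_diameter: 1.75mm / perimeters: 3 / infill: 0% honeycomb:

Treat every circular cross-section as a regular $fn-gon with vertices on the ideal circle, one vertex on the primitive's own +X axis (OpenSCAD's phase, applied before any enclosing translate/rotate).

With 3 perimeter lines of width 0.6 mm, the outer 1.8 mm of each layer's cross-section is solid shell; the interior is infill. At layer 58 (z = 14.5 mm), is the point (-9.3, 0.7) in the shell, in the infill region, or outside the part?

At z = 14.5 mm: the cylinder: section is a regular 12-gon, circumradius r=10.5. Overall, the cross-section is a single solid region. The nearest boundary edge runs (-9.09, 5.25)→(-10.50, 0.00); distance from the point to it = 0.98 mm. The point is inside the cross-section, 0.98 mm from the nearest boundary — within the 1.8 mm shell band (3 × 0.6).

shell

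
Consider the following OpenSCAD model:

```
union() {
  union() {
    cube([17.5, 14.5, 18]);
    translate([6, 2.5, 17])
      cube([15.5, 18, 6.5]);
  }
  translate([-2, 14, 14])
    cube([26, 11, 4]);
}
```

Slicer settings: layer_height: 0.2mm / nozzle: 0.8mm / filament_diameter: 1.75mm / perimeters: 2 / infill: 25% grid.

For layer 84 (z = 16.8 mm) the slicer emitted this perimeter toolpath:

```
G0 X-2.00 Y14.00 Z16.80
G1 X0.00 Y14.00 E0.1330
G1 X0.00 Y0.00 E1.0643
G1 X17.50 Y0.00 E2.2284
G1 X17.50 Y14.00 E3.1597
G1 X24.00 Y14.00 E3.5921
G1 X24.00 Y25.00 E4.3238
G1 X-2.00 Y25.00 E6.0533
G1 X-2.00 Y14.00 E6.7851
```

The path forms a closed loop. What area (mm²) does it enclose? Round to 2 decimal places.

531.00 mm²

Apply the shoelace formula to the sequence of (X, Y) vertices; enclosed area = 531.00 mm².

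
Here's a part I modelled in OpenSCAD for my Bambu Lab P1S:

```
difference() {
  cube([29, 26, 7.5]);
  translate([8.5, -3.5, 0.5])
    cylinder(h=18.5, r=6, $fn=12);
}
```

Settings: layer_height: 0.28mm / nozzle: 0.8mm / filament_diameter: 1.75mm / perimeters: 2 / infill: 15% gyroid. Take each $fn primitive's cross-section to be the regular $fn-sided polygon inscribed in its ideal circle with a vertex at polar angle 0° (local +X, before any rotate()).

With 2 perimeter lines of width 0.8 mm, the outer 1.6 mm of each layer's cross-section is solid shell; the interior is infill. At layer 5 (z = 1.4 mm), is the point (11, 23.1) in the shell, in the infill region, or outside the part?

At z = 1.4 mm: the cube (footprint 29×26) is included at this height; the cylinder at (8.5, -3.5): section is a regular 12-gon, circumradius r=6; Taking the first minus the rest: starting from the 29×26 cube, the r=6 cylinder at (8.5, -3.5) partially overlaps it — only the 15.47 mm² overlap (of its 108.00 mm²) is removed, clipping the outline — 1 connected region. Overall, the cross-section is a single solid region. The nearest boundary edge runs (0.00, 26.00)→(29.00, 26.00); distance from the point to it = 2.90 mm. The point is inside the cross-section and 2.90 mm from the nearest boundary — more than the 1.6 mm shell width (2 × 0.8), so it's in the infill interior.

infill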